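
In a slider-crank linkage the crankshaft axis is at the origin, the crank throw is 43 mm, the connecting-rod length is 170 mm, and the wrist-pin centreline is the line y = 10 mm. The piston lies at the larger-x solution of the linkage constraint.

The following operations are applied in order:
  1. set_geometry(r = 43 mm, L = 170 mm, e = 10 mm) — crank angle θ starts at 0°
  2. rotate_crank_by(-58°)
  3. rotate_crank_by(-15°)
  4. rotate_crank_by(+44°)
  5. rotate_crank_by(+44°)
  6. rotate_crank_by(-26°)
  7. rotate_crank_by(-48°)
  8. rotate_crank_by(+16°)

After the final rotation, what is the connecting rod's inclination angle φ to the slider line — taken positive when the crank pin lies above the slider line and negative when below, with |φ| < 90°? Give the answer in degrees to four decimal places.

-13.3753

set_geometry: r = 43 mm, L = 170 mm, e = 10 mm; θ ← 0°
rotate_crank_by(-58°): θ ← 0° -58° = -58°
rotate_crank_by(-15°): θ ← -58° -15° = -73°
rotate_crank_by(+44°): θ ← -73° +44° = -29°
rotate_crank_by(+44°): θ ← -29° +44° = 15°
rotate_crank_by(-26°): θ ← 15° -26° = -11°
rotate_crank_by(-48°): θ ← -11° -48° = -59°
rotate_crank_by(+16°): θ ← -59° +16° = -43°
crank pin P = (r cos θ, r sin θ) = (31.448209, -29.325929)
h = r sin θ − e = -29.325929 − 10 = -39.325929
sin φ = h / L = -39.325929 / 170 = -0.23132900
φ = arcsin(-0.23132900) = -13.375328°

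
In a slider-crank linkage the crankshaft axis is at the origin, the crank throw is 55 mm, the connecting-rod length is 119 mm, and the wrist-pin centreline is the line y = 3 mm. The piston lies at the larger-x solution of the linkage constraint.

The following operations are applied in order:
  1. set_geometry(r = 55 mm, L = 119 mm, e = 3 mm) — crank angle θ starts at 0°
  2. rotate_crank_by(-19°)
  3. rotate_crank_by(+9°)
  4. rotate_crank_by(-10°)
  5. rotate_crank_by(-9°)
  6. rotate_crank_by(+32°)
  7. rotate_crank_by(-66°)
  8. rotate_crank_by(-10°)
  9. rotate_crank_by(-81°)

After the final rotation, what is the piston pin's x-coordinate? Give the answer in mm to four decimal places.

66.4371

set_geometry: r = 55 mm, L = 119 mm, e = 3 mm; θ ← 0°
rotate_crank_by(-19°): θ ← 0° -19° = -19°
rotate_crank_by(+9°): θ ← -19° +9° = -10°
rotate_crank_by(-10°): θ ← -10° -10° = -20°
rotate_crank_by(-9°): θ ← -20° -9° = -29°
rotate_crank_by(+32°): θ ← -29° +32° = 3°
rotate_crank_by(-66°): θ ← 3° -66° = -63°
rotate_crank_by(-10°): θ ← -63° -10° = -73°
rotate_crank_by(-81°): θ ← -73° -81° = -154°
crank pin P = (r cos θ, r sin θ) = (-49.433673, -24.110413)
h = r sin θ − e = -24.110413 − 3 = -27.110413
x = r cos θ + √(L² − h²) = -49.433673 + √(14161.0 − 734.9745) = -49.433673 + 115.870728 = 66.437055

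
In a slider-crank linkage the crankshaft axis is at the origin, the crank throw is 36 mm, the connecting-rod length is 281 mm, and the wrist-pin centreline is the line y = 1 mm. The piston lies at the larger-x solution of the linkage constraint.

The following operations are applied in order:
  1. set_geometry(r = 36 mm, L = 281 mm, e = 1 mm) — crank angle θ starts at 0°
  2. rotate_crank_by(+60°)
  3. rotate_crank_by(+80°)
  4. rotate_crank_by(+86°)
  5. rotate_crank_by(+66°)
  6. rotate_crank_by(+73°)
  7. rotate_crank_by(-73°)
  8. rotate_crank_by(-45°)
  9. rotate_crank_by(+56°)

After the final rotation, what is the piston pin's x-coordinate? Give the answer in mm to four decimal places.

298.8704

set_geometry: r = 36 mm, L = 281 mm, e = 1 mm; θ ← 0°
rotate_crank_by(+60°): θ ← 0° +60° = 60°
rotate_crank_by(+80°): θ ← 60° +80° = 140°
rotate_crank_by(+86°): θ ← 140° +86° = 226°
rotate_crank_by(+66°): θ ← 226° +66° = 292°
rotate_crank_by(+73°): θ ← 292° +73° = 365°
rotate_crank_by(-73°): θ ← 365° -73° = 292°
rotate_crank_by(-45°): θ ← 292° -45° = 247°
rotate_crank_by(+56°): θ ← 247° +56° = 303°
crank pin P = (r cos θ, r sin θ) = (19.607005, -30.192140)
h = r sin θ − e = -30.192140 − 1 = -31.192140
x = r cos θ + √(L² − h²) = 19.607005 + √(78961.0 − 972.9496) = 19.607005 + 279.263407 = 298.870412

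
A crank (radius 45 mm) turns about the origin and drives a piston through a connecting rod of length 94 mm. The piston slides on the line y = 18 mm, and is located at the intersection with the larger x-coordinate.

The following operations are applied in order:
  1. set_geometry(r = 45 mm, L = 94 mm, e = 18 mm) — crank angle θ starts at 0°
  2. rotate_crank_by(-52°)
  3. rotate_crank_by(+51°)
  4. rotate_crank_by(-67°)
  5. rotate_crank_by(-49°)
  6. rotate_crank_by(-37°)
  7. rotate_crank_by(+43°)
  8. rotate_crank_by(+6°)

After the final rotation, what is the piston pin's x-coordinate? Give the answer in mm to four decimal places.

59.4717

set_geometry: r = 45 mm, L = 94 mm, e = 18 mm; θ ← 0°
rotate_crank_by(-52°): θ ← 0° -52° = -52°
rotate_crank_by(+51°): θ ← -52° +51° = -1°
rotate_crank_by(-67°): θ ← -1° -67° = -68°
rotate_crank_by(-49°): θ ← -68° -49° = -117°
rotate_crank_by(-37°): θ ← -117° -37° = -154°
rotate_crank_by(+43°): θ ← -154° +43° = -111°
rotate_crank_by(+6°): θ ← -111° +6° = -105°
crank pin P = (r cos θ, r sin θ) = (-11.646857, -43.466662)
h = r sin θ − e = -43.466662 − 18 = -61.466662
x = r cos θ + √(L² − h²) = -11.646857 + √(8836.0 − 3778.1506) = -11.646857 + 71.118559 = 59.471702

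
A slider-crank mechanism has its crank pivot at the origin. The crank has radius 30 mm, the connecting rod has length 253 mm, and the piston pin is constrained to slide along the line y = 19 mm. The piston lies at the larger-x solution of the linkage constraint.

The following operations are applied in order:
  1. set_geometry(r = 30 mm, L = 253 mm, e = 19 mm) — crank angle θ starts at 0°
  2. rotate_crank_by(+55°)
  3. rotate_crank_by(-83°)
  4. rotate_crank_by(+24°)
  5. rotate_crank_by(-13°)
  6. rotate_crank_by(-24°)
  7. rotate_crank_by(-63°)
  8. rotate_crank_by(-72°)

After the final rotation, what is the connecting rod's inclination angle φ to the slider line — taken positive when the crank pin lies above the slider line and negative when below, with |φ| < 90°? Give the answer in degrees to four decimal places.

set_geometry: r = 30 mm, L = 253 mm, e = 19 mm; θ ← 0°
rotate_crank_by(+55°): θ ← 0° +55° = 55°
rotate_crank_by(-83°): θ ← 55° -83° = -28°
rotate_crank_by(+24°): θ ← -28° +24° = -4°
rotate_crank_by(-13°): θ ← -4° -13° = -17°
rotate_crank_by(-24°): θ ← -17° -24° = -41°
rotate_crank_by(-63°): θ ← -41° -63° = -104°
rotate_crank_by(-72°): θ ← -104° -72° = -176°
crank pin P = (r cos θ, r sin θ) = (-29.926922, -2.092694)
h = r sin θ − e = -2.092694 − 19 = -21.092694
sin φ = h / L = -21.092694 / 253 = -0.08337033
φ = arcsin(-0.08337033) = -4.782319°

-4.7823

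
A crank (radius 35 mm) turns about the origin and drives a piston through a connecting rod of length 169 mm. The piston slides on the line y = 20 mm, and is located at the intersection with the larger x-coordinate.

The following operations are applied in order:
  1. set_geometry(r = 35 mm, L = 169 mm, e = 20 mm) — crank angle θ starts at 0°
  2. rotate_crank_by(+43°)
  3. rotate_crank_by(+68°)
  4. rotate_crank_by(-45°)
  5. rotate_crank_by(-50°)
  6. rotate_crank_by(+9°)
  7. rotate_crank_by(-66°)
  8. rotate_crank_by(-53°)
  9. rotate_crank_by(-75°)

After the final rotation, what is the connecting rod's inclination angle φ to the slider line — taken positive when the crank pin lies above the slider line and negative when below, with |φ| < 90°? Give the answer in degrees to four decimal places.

-9.0827

set_geometry: r = 35 mm, L = 169 mm, e = 20 mm; θ ← 0°
rotate_crank_by(+43°): θ ← 0° +43° = 43°
rotate_crank_by(+68°): θ ← 43° +68° = 111°
rotate_crank_by(-45°): θ ← 111° -45° = 66°
rotate_crank_by(-50°): θ ← 66° -50° = 16°
rotate_crank_by(+9°): θ ← 16° +9° = 25°
rotate_crank_by(-66°): θ ← 25° -66° = -41°
rotate_crank_by(-53°): θ ← -41° -53° = -94°
rotate_crank_by(-75°): θ ← -94° -75° = -169°
crank pin P = (r cos θ, r sin θ) = (-34.356951, -6.678315)
h = r sin θ − e = -6.678315 − 20 = -26.678315
sin φ = h / L = -26.678315 / 169 = -0.15785985
φ = arcsin(-0.15785985) = -9.082696°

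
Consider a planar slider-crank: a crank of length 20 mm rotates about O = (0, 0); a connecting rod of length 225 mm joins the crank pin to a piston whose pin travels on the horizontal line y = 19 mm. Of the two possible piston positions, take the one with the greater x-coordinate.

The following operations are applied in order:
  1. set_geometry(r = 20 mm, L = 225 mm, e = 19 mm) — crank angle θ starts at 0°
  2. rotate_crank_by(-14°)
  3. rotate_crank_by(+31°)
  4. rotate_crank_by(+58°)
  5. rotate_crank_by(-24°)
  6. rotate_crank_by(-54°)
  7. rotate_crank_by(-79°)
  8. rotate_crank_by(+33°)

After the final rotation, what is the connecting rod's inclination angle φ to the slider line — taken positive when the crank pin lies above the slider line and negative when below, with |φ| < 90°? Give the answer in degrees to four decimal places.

set_geometry: r = 20 mm, L = 225 mm, e = 19 mm; θ ← 0°
rotate_crank_by(-14°): θ ← 0° -14° = -14°
rotate_crank_by(+31°): θ ← -14° +31° = 17°
rotate_crank_by(+58°): θ ← 17° +58° = 75°
rotate_crank_by(-24°): θ ← 75° -24° = 51°
rotate_crank_by(-54°): θ ← 51° -54° = -3°
rotate_crank_by(-79°): θ ← -3° -79° = -82°
rotate_crank_by(+33°): θ ← -82° +33° = -49°
crank pin P = (r cos θ, r sin θ) = (13.121181, -15.094192)
h = r sin θ − e = -15.094192 − 19 = -34.094192
sin φ = h / L = -34.094192 / 225 = -0.15152974
φ = arcsin(-0.15152974) = -8.715588°

-8.7156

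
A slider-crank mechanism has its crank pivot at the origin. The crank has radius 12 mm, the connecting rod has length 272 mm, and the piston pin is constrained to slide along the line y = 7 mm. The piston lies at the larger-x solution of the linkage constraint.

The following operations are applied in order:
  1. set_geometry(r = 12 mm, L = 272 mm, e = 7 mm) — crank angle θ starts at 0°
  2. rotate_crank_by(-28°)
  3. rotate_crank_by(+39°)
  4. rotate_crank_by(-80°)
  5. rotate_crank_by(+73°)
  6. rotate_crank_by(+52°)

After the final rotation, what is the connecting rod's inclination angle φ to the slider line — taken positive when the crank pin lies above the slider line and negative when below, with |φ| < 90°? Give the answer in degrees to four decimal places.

set_geometry: r = 12 mm, L = 272 mm, e = 7 mm; θ ← 0°
rotate_crank_by(-28°): θ ← 0° -28° = -28°
rotate_crank_by(+39°): θ ← -28° +39° = 11°
rotate_crank_by(-80°): θ ← 11° -80° = -69°
rotate_crank_by(+73°): θ ← -69° +73° = 4°
rotate_crank_by(+52°): θ ← 4° +52° = 56°
crank pin P = (r cos θ, r sin θ) = (6.710315, 9.948451)
h = r sin θ − e = 9.948451 − 7 = 2.948451
sin φ = h / L = 2.948451 / 272 = 0.01083989
φ = arcsin(0.01083989) = 0.621092°

0.6211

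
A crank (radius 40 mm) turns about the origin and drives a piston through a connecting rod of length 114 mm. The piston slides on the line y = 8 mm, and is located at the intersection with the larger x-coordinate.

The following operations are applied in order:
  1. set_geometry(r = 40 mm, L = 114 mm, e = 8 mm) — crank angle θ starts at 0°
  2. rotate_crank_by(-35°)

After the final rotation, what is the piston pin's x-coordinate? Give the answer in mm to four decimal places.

142.4863

set_geometry: r = 40 mm, L = 114 mm, e = 8 mm; θ ← 0°
rotate_crank_by(-35°): θ ← 0° -35° = -35°
crank pin P = (r cos θ, r sin θ) = (32.766082, -22.943057)
h = r sin θ − e = -22.943057 − 8 = -30.943057
x = r cos θ + √(L² − h²) = 32.766082 + √(12996.0 − 957.4728) = 32.766082 + 109.720222 = 142.486304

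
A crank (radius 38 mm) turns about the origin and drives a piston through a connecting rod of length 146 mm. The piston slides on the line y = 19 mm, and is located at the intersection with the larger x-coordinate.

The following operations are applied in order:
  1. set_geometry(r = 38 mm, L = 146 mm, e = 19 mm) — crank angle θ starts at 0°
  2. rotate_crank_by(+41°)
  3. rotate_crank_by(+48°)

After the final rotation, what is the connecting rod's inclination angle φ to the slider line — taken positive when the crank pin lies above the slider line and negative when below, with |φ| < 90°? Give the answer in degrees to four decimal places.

7.4752

set_geometry: r = 38 mm, L = 146 mm, e = 19 mm; θ ← 0°
rotate_crank_by(+41°): θ ← 0° +41° = 41°
rotate_crank_by(+48°): θ ← 41° +48° = 89°
crank pin P = (r cos θ, r sin θ) = (0.663191, 37.994212)
h = r sin θ − e = 37.994212 − 19 = 18.994212
sin φ = h / L = 18.994212 / 146 = 0.13009735
φ = arcsin(0.13009735) = 7.475218°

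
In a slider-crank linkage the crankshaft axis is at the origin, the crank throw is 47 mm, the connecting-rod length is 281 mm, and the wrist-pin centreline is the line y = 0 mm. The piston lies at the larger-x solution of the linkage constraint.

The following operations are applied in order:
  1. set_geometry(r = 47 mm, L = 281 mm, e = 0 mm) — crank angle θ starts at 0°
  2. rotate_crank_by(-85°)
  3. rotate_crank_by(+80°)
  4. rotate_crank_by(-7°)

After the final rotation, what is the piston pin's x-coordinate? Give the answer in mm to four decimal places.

326.8030

set_geometry: r = 47 mm, L = 281 mm, e = 0 mm; θ ← 0°
rotate_crank_by(-85°): θ ← 0° -85° = -85°
rotate_crank_by(+80°): θ ← -85° +80° = -5°
rotate_crank_by(-7°): θ ← -5° -7° = -12°
crank pin P = (r cos θ, r sin θ) = (45.972937, -9.771849)
h = r sin θ − e = -9.771849 − 0 = -9.771849
x = r cos θ + √(L² − h²) = 45.972937 + √(78961.0 − 95.4890) = 45.972937 + 280.830039 = 326.802977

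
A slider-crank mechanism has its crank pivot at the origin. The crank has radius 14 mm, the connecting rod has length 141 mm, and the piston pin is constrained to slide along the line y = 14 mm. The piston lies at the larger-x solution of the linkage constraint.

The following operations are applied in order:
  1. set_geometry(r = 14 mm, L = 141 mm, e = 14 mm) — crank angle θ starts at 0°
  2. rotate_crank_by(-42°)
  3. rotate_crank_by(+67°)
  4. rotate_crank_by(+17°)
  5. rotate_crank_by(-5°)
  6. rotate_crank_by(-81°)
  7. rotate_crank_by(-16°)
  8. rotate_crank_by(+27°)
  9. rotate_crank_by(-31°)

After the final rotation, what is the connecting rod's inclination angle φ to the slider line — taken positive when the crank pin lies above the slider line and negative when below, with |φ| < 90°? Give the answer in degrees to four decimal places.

-10.8672

set_geometry: r = 14 mm, L = 141 mm, e = 14 mm; θ ← 0°
rotate_crank_by(-42°): θ ← 0° -42° = -42°
rotate_crank_by(+67°): θ ← -42° +67° = 25°
rotate_crank_by(+17°): θ ← 25° +17° = 42°
rotate_crank_by(-5°): θ ← 42° -5° = 37°
rotate_crank_by(-81°): θ ← 37° -81° = -44°
rotate_crank_by(-16°): θ ← -44° -16° = -60°
rotate_crank_by(+27°): θ ← -60° +27° = -33°
rotate_crank_by(-31°): θ ← -33° -31° = -64°
crank pin P = (r cos θ, r sin θ) = (6.137196, -12.583117)
h = r sin θ − e = -12.583117 − 14 = -26.583117
sin φ = h / L = -26.583117 / 141 = -0.18853274
φ = arcsin(-0.18853274) = -10.867169°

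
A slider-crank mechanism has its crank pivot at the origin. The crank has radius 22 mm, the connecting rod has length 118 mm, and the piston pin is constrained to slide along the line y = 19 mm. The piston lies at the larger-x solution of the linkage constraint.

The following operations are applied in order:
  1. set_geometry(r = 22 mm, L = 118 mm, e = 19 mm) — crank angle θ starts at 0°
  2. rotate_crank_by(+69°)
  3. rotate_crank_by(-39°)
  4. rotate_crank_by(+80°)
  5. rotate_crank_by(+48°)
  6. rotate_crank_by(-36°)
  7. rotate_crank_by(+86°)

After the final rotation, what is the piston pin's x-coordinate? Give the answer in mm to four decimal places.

94.8723

set_geometry: r = 22 mm, L = 118 mm, e = 19 mm; θ ← 0°
rotate_crank_by(+69°): θ ← 0° +69° = 69°
rotate_crank_by(-39°): θ ← 69° -39° = 30°
rotate_crank_by(+80°): θ ← 30° +80° = 110°
rotate_crank_by(+48°): θ ← 110° +48° = 158°
rotate_crank_by(-36°): θ ← 158° -36° = 122°
rotate_crank_by(+86°): θ ← 122° +86° = 208°
crank pin P = (r cos θ, r sin θ) = (-19.424847, -10.328374)
h = r sin θ − e = -10.328374 − 19 = -29.328374
x = r cos θ + √(L² − h²) = -19.424847 + √(13924.0 − 860.1535) = -19.424847 + 114.297185 = 94.872338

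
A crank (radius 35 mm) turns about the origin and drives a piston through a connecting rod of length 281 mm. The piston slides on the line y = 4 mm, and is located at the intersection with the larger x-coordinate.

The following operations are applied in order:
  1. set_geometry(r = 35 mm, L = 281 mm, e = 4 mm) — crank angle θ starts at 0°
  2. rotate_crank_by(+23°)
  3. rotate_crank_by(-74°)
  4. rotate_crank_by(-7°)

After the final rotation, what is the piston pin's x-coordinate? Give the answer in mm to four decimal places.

set_geometry: r = 35 mm, L = 281 mm, e = 4 mm; θ ← 0°
rotate_crank_by(+23°): θ ← 0° +23° = 23°
rotate_crank_by(-74°): θ ← 23° -74° = -51°
rotate_crank_by(-7°): θ ← -51° -7° = -58°
crank pin P = (r cos θ, r sin θ) = (18.547174, -29.681683)
h = r sin θ − e = -29.681683 − 4 = -33.681683
x = r cos θ + √(L² − h²) = 18.547174 + √(78961.0 − 1134.4558) = 18.547174 + 278.974092 = 297.521267

297.5213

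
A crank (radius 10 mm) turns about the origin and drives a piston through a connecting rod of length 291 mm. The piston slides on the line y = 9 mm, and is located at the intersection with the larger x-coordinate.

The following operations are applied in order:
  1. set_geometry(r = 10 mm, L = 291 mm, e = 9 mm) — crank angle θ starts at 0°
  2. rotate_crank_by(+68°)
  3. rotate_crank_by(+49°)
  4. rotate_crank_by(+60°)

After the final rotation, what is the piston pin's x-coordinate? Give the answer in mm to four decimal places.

set_geometry: r = 10 mm, L = 291 mm, e = 9 mm; θ ← 0°
rotate_crank_by(+68°): θ ← 0° +68° = 68°
rotate_crank_by(+49°): θ ← 68° +49° = 117°
rotate_crank_by(+60°): θ ← 117° +60° = 177°
crank pin P = (r cos θ, r sin θ) = (-9.986295, 0.523360)
h = r sin θ − e = 0.523360 − 9 = -8.476640
x = r cos θ + √(L² − h²) = -9.986295 + √(84681.0 − 71.8534) = -9.986295 + 290.876514 = 280.890219

280.8902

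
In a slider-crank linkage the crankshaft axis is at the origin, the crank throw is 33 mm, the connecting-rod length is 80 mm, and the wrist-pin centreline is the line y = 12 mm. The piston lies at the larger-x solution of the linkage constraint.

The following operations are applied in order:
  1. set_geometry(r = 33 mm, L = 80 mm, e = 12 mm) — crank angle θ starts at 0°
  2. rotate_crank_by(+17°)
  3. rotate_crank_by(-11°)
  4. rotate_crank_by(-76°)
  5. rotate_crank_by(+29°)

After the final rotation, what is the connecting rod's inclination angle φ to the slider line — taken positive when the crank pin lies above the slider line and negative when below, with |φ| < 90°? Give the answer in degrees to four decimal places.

set_geometry: r = 33 mm, L = 80 mm, e = 12 mm; θ ← 0°
rotate_crank_by(+17°): θ ← 0° +17° = 17°
rotate_crank_by(-11°): θ ← 17° -11° = 6°
rotate_crank_by(-76°): θ ← 6° -76° = -70°
rotate_crank_by(+29°): θ ← -70° +29° = -41°
crank pin P = (r cos θ, r sin θ) = (24.905416, -21.649948)
h = r sin θ − e = -21.649948 − 12 = -33.649948
sin φ = h / L = -33.649948 / 80 = -0.42062435
φ = arcsin(-0.42062435) = -24.874012°

-24.8740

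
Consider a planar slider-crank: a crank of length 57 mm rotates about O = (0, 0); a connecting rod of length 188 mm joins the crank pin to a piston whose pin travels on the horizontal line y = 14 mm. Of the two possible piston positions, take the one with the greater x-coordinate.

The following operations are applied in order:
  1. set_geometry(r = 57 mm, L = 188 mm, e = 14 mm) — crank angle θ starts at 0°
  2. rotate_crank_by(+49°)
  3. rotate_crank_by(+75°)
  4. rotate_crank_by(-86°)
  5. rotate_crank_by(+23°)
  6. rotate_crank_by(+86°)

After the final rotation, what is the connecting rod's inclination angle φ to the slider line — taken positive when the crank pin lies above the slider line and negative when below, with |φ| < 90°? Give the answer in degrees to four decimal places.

5.2017

set_geometry: r = 57 mm, L = 188 mm, e = 14 mm; θ ← 0°
rotate_crank_by(+49°): θ ← 0° +49° = 49°
rotate_crank_by(+75°): θ ← 49° +75° = 124°
rotate_crank_by(-86°): θ ← 124° -86° = 38°
rotate_crank_by(+23°): θ ← 38° +23° = 61°
rotate_crank_by(+86°): θ ← 61° +86° = 147°
crank pin P = (r cos θ, r sin θ) = (-47.804222, 31.044425)
h = r sin θ − e = 31.044425 − 14 = 17.044425
sin φ = h / L = 17.044425 / 188 = 0.09066184
φ = arcsin(0.09066184) = 5.201683°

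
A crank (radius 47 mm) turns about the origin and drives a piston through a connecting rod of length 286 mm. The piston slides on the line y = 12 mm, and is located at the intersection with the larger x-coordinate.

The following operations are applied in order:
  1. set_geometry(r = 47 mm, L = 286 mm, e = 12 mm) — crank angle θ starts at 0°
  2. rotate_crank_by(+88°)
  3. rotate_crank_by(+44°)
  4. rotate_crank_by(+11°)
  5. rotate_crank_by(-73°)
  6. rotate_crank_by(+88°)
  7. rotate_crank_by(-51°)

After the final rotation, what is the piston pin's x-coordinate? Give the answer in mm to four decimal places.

set_geometry: r = 47 mm, L = 286 mm, e = 12 mm; θ ← 0°
rotate_crank_by(+88°): θ ← 0° +88° = 88°
rotate_crank_by(+44°): θ ← 88° +44° = 132°
rotate_crank_by(+11°): θ ← 132° +11° = 143°
rotate_crank_by(-73°): θ ← 143° -73° = 70°
rotate_crank_by(+88°): θ ← 70° +88° = 158°
rotate_crank_by(-51°): θ ← 158° -51° = 107°
crank pin P = (r cos θ, r sin θ) = (-13.741470, 44.946324)
h = r sin θ − e = 44.946324 − 12 = 32.946324
x = r cos θ + √(L² − h²) = -13.741470 + √(81796.0 − 1085.4602) = -13.741470 + 284.096004 = 270.354534

270.3545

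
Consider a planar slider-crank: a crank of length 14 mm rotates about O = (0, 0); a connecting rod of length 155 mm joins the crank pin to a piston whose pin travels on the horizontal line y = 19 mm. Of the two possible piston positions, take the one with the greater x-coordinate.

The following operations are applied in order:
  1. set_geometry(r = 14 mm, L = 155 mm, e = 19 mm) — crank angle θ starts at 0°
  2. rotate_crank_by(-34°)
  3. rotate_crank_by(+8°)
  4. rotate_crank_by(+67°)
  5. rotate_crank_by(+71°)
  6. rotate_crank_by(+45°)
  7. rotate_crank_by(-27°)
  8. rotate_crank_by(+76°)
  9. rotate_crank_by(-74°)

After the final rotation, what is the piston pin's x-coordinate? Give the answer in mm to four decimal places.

145.3936

set_geometry: r = 14 mm, L = 155 mm, e = 19 mm; θ ← 0°
rotate_crank_by(-34°): θ ← 0° -34° = -34°
rotate_crank_by(+8°): θ ← -34° +8° = -26°
rotate_crank_by(+67°): θ ← -26° +67° = 41°
rotate_crank_by(+71°): θ ← 41° +71° = 112°
rotate_crank_by(+45°): θ ← 112° +45° = 157°
rotate_crank_by(-27°): θ ← 157° -27° = 130°
rotate_crank_by(+76°): θ ← 130° +76° = 206°
rotate_crank_by(-74°): θ ← 206° -74° = 132°
crank pin P = (r cos θ, r sin θ) = (-9.367828, 10.404028)
h = r sin θ − e = 10.404028 − 19 = -8.595972
x = r cos θ + √(L² − h²) = -9.367828 + √(24025.0 − 73.8907) = -9.367828 + 154.761459 = 145.393631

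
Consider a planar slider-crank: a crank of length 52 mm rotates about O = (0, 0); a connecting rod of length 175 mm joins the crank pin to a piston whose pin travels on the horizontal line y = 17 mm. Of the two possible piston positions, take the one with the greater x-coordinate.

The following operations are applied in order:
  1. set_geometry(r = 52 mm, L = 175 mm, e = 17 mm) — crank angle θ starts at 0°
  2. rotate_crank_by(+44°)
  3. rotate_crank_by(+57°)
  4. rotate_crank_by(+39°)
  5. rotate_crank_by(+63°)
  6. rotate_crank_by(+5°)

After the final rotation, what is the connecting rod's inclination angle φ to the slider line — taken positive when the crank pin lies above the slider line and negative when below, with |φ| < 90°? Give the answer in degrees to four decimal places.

set_geometry: r = 52 mm, L = 175 mm, e = 17 mm; θ ← 0°
rotate_crank_by(+44°): θ ← 0° +44° = 44°
rotate_crank_by(+57°): θ ← 44° +57° = 101°
rotate_crank_by(+39°): θ ← 101° +39° = 140°
rotate_crank_by(+63°): θ ← 140° +63° = 203°
rotate_crank_by(+5°): θ ← 203° +5° = 208°
crank pin P = (r cos θ, r sin θ) = (-45.913275, -24.412521)
h = r sin θ − e = -24.412521 − 17 = -41.412521
sin φ = h / L = -41.412521 / 175 = -0.23664298
φ = arcsin(-0.23664298) = -13.688491°

-13.6885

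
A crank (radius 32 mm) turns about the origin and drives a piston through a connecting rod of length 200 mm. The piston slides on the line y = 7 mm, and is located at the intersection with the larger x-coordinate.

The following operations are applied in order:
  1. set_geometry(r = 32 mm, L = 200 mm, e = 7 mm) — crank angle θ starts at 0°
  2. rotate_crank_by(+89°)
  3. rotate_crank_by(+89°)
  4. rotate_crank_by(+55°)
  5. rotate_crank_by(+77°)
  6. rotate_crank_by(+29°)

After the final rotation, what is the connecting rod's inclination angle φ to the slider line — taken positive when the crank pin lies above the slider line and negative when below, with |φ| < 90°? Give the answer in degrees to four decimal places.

set_geometry: r = 32 mm, L = 200 mm, e = 7 mm; θ ← 0°
rotate_crank_by(+89°): θ ← 0° +89° = 89°
rotate_crank_by(+89°): θ ← 89° +89° = 178°
rotate_crank_by(+55°): θ ← 178° +55° = 233°
rotate_crank_by(+77°): θ ← 233° +77° = 310°
rotate_crank_by(+29°): θ ← 310° +29° = 339°
crank pin P = (r cos θ, r sin θ) = (29.874574, -11.467774)
h = r sin θ − e = -11.467774 − 7 = -18.467774
sin φ = h / L = -18.467774 / 200 = -0.09233887
φ = arcsin(-0.09233887) = -5.298175°

-5.2982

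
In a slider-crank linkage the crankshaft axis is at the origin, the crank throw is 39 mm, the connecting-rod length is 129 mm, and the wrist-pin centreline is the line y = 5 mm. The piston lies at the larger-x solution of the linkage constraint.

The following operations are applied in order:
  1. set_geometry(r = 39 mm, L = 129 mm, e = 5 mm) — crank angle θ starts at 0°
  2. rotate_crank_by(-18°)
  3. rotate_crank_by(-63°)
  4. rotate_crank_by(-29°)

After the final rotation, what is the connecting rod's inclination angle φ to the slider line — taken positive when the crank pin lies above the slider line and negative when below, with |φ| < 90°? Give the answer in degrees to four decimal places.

set_geometry: r = 39 mm, L = 129 mm, e = 5 mm; θ ← 0°
rotate_crank_by(-18°): θ ← 0° -18° = -18°
rotate_crank_by(-63°): θ ← -18° -63° = -81°
rotate_crank_by(-29°): θ ← -81° -29° = -110°
crank pin P = (r cos θ, r sin θ) = (-13.338786, -36.648012)
h = r sin θ − e = -36.648012 − 5 = -41.648012
sin φ = h / L = -41.648012 / 129 = -0.32285281
φ = arcsin(-0.32285281) = -18.835539°

-18.8355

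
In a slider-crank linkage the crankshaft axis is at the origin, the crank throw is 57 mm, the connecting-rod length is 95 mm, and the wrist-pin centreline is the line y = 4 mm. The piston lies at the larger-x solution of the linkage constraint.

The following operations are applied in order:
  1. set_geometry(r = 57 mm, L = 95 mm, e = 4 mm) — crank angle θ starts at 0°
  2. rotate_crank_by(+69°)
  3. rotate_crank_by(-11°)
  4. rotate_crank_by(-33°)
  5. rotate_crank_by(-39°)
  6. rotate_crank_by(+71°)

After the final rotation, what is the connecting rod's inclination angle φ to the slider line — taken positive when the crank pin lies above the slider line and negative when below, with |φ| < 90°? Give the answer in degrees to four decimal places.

27.4579

set_geometry: r = 57 mm, L = 95 mm, e = 4 mm; θ ← 0°
rotate_crank_by(+69°): θ ← 0° +69° = 69°
rotate_crank_by(-11°): θ ← 69° -11° = 58°
rotate_crank_by(-33°): θ ← 58° -33° = 25°
rotate_crank_by(-39°): θ ← 25° -39° = -14°
rotate_crank_by(+71°): θ ← -14° +71° = 57°
crank pin P = (r cos θ, r sin θ) = (31.044425, 47.804222)
h = r sin θ − e = 47.804222 − 4 = 43.804222
sin φ = h / L = 43.804222 / 95 = 0.46109708
φ = arcsin(0.46109708) = 27.457923°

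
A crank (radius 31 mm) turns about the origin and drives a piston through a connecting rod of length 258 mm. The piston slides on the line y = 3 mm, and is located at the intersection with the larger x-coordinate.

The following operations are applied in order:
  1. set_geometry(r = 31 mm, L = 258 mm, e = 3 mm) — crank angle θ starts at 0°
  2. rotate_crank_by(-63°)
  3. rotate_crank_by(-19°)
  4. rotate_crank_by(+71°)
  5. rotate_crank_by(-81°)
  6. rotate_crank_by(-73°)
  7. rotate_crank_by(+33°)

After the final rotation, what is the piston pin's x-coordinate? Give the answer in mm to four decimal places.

set_geometry: r = 31 mm, L = 258 mm, e = 3 mm; θ ← 0°
rotate_crank_by(-63°): θ ← 0° -63° = -63°
rotate_crank_by(-19°): θ ← -63° -19° = -82°
rotate_crank_by(+71°): θ ← -82° +71° = -11°
rotate_crank_by(-81°): θ ← -11° -81° = -92°
rotate_crank_by(-73°): θ ← -92° -73° = -165°
rotate_crank_by(+33°): θ ← -165° +33° = -132°
crank pin P = (r cos θ, r sin θ) = (-20.743049, -23.037490)
h = r sin θ − e = -23.037490 − 3 = -26.037490
x = r cos θ + √(L² − h²) = -20.743049 + √(66564.0 − 677.9509) = -20.743049 + 256.682779 = 235.939730

235.9397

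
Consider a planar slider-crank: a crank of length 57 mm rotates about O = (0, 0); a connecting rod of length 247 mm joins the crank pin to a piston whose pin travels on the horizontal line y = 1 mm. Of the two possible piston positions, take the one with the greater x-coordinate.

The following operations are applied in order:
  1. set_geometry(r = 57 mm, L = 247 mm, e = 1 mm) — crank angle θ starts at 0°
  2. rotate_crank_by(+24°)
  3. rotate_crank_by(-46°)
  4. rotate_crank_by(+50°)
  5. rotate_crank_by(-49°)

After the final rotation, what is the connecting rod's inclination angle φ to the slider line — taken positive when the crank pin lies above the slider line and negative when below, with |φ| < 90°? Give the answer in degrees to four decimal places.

-4.9766

set_geometry: r = 57 mm, L = 247 mm, e = 1 mm; θ ← 0°
rotate_crank_by(+24°): θ ← 0° +24° = 24°
rotate_crank_by(-46°): θ ← 24° -46° = -22°
rotate_crank_by(+50°): θ ← -22° +50° = 28°
rotate_crank_by(-49°): θ ← 28° -49° = -21°
crank pin P = (r cos θ, r sin θ) = (53.214084, -20.426973)
h = r sin θ − e = -20.426973 − 1 = -21.426973
sin φ = h / L = -21.426973 / 247 = -0.08674888
φ = arcsin(-0.08674888) = -4.976600°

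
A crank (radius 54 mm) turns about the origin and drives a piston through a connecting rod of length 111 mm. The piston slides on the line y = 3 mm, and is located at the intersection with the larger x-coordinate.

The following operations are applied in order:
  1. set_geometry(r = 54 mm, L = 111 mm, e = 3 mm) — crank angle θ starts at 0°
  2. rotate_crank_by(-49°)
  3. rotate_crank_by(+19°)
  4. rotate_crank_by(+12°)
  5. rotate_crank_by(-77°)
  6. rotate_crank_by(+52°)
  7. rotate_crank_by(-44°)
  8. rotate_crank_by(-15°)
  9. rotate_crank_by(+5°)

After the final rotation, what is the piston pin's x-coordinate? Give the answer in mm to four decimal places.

set_geometry: r = 54 mm, L = 111 mm, e = 3 mm; θ ← 0°
rotate_crank_by(-49°): θ ← 0° -49° = -49°
rotate_crank_by(+19°): θ ← -49° +19° = -30°
rotate_crank_by(+12°): θ ← -30° +12° = -18°
rotate_crank_by(-77°): θ ← -18° -77° = -95°
rotate_crank_by(+52°): θ ← -95° +52° = -43°
rotate_crank_by(-44°): θ ← -43° -44° = -87°
rotate_crank_by(-15°): θ ← -87° -15° = -102°
rotate_crank_by(+5°): θ ← -102° +5° = -97°
crank pin P = (r cos θ, r sin θ) = (-6.580945, -53.597492)
h = r sin θ − e = -53.597492 − 3 = -56.597492
x = r cos θ + √(L² − h²) = -6.580945 + √(12321.0 − 3203.2761) = -6.580945 + 95.486773 = 88.905829

88.9058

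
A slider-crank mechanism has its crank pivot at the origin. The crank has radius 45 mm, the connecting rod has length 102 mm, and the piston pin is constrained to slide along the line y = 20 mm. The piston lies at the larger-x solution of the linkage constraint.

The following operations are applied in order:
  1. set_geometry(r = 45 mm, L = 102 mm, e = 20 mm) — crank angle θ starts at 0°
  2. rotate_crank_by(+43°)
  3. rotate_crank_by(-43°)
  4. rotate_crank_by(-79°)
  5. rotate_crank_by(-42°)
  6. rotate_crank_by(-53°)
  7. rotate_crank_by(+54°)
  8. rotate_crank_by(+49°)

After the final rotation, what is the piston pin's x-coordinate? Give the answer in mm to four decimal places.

set_geometry: r = 45 mm, L = 102 mm, e = 20 mm; θ ← 0°
rotate_crank_by(+43°): θ ← 0° +43° = 43°
rotate_crank_by(-43°): θ ← 43° -43° = 0°
rotate_crank_by(-79°): θ ← 0° -79° = -79°
rotate_crank_by(-42°): θ ← -79° -42° = -121°
rotate_crank_by(-53°): θ ← -121° -53° = -174°
rotate_crank_by(+54°): θ ← -174° +54° = -120°
rotate_crank_by(+49°): θ ← -120° +49° = -71°
crank pin P = (r cos θ, r sin θ) = (14.650567, -42.548336)
h = r sin θ − e = -42.548336 − 20 = -62.548336
x = r cos θ + √(L² − h²) = 14.650567 + √(10404.0 − 3912.2943) = 14.650567 + 80.571122 = 95.221689

95.2217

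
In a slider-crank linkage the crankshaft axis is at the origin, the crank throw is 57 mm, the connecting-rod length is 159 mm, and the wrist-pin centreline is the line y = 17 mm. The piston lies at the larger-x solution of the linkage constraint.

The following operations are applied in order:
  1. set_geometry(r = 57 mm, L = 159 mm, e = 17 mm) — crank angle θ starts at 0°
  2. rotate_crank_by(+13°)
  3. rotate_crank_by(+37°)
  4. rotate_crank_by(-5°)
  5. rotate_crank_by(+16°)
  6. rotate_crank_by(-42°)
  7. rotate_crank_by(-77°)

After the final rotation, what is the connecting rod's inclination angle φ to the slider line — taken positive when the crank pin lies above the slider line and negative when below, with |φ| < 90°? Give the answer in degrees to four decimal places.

-24.2636

set_geometry: r = 57 mm, L = 159 mm, e = 17 mm; θ ← 0°
rotate_crank_by(+13°): θ ← 0° +13° = 13°
rotate_crank_by(+37°): θ ← 13° +37° = 50°
rotate_crank_by(-5°): θ ← 50° -5° = 45°
rotate_crank_by(+16°): θ ← 45° +16° = 61°
rotate_crank_by(-42°): θ ← 61° -42° = 19°
rotate_crank_by(-77°): θ ← 19° -77° = -58°
crank pin P = (r cos θ, r sin θ) = (30.205398, -48.338741)
h = r sin θ − e = -48.338741 − 17 = -65.338741
sin φ = h / L = -65.338741 / 159 = -0.41093548
φ = arcsin(-0.41093548) = -24.263614°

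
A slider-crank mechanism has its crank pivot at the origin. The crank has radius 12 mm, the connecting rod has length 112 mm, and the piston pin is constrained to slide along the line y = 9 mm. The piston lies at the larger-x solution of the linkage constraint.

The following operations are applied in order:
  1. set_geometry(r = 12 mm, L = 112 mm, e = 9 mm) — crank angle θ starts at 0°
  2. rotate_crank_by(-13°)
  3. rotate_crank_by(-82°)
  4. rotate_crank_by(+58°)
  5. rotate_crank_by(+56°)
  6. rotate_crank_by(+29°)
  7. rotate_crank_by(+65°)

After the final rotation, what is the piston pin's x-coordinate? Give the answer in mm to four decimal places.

107.2925

set_geometry: r = 12 mm, L = 112 mm, e = 9 mm; θ ← 0°
rotate_crank_by(-13°): θ ← 0° -13° = -13°
rotate_crank_by(-82°): θ ← -13° -82° = -95°
rotate_crank_by(+58°): θ ← -95° +58° = -37°
rotate_crank_by(+56°): θ ← -37° +56° = 19°
rotate_crank_by(+29°): θ ← 19° +29° = 48°
rotate_crank_by(+65°): θ ← 48° +65° = 113°
crank pin P = (r cos θ, r sin θ) = (-4.688774, 11.046058)
h = r sin θ − e = 11.046058 − 9 = 2.046058
x = r cos θ + √(L² − h²) = -4.688774 + √(12544.0 − 4.1864) = -4.688774 + 111.981309 = 107.292536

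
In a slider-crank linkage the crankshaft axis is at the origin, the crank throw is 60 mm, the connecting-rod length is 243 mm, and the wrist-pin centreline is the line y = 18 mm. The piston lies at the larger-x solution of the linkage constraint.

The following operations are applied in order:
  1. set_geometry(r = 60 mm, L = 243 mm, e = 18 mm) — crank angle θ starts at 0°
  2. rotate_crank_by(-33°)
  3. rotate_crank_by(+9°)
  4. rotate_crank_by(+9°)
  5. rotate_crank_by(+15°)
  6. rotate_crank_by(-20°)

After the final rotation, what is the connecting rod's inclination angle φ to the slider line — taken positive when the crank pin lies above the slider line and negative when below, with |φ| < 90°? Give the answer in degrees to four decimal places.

set_geometry: r = 60 mm, L = 243 mm, e = 18 mm; θ ← 0°
rotate_crank_by(-33°): θ ← 0° -33° = -33°
rotate_crank_by(+9°): θ ← -33° +9° = -24°
rotate_crank_by(+9°): θ ← -24° +9° = -15°
rotate_crank_by(+15°): θ ← -15° +15° = 0°
rotate_crank_by(-20°): θ ← 0° -20° = -20°
crank pin P = (r cos θ, r sin θ) = (56.381557, -20.521209)
h = r sin θ − e = -20.521209 − 18 = -38.521209
sin φ = h / L = -38.521209 / 243 = -0.15852349
φ = arcsin(-0.15852349) = -9.121205°

-9.1212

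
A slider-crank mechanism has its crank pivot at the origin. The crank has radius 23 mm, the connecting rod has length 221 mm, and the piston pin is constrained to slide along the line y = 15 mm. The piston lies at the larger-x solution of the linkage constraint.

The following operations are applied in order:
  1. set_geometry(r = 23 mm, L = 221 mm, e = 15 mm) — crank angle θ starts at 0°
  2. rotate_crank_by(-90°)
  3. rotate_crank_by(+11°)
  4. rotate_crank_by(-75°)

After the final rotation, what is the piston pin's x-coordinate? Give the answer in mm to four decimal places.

198.8997

set_geometry: r = 23 mm, L = 221 mm, e = 15 mm; θ ← 0°
rotate_crank_by(-90°): θ ← 0° -90° = -90°
rotate_crank_by(+11°): θ ← -90° +11° = -79°
rotate_crank_by(-75°): θ ← -79° -75° = -154°
crank pin P = (r cos θ, r sin θ) = (-20.672263, -10.082536)
h = r sin θ − e = -10.082536 − 15 = -25.082536
x = r cos θ + √(L² − h²) = -20.672263 + √(48841.0 − 629.1336) = -20.672263 + 219.572007 = 198.899744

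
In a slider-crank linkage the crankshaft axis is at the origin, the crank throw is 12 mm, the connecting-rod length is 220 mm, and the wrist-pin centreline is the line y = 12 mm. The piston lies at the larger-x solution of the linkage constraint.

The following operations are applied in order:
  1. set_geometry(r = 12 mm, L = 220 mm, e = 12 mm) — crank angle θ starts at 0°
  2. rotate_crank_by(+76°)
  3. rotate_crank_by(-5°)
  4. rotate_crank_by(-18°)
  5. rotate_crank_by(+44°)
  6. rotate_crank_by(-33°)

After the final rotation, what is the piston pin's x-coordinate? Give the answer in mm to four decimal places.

set_geometry: r = 12 mm, L = 220 mm, e = 12 mm; θ ← 0°
rotate_crank_by(+76°): θ ← 0° +76° = 76°
rotate_crank_by(-5°): θ ← 76° -5° = 71°
rotate_crank_by(-18°): θ ← 71° -18° = 53°
rotate_crank_by(+44°): θ ← 53° +44° = 97°
rotate_crank_by(-33°): θ ← 97° -33° = 64°
crank pin P = (r cos θ, r sin θ) = (5.260454, 10.785529)
h = r sin θ − e = 10.785529 − 12 = -1.214471
x = r cos θ + √(L² − h²) = 5.260454 + √(48400.0 − 1.4749) = 5.260454 + 219.996648 = 225.257102

225.2571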